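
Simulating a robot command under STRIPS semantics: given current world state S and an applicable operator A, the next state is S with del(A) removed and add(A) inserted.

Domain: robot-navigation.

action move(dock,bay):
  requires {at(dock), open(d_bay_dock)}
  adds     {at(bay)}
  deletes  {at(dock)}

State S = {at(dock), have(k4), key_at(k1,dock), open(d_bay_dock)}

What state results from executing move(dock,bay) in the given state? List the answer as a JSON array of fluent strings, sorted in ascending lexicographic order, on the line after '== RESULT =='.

Progress:
  pre ⊆ S: {at(dock), open(d_bay_dock)} ⊆ S  — applicable
  S \ del = {have(k4), key_at(k1,dock), open(d_bay_dock)}
  ∪ add   = {at(bay), have(k4), key_at(k1,dock), open(d_bay_dock)}

== RESULT ==
["at(bay)", "have(k4)", "key_at(k1,dock)", "open(d_bay_dock)"]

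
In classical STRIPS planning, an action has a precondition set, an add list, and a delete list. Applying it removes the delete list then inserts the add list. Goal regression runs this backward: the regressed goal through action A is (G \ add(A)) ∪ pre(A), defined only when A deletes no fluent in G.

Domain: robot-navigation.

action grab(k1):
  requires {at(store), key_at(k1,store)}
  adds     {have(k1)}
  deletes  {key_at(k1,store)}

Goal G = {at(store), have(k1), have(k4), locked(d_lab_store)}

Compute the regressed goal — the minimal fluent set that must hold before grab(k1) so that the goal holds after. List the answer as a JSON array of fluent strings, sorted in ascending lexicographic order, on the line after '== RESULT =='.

Compute (G \ add) ∪ pre:
  G ∩ del = {}  (empty — regression defined)
  G \ add = {at(store), have(k1), have(k4), locked(d_lab_store)} \ {have(k1)} = {at(store), have(k4), locked(d_lab_store)}
  ∪ pre   = {at(store), have(k4), locked(d_lab_store)} ∪ {at(store), key_at(k1,store)}
          = {at(store), have(k4), key_at(k1,store), locked(d_lab_store)}

== RESULT ==
["at(store)", "have(k4)", "key_at(k1,store)", "locked(d_lab_store)"]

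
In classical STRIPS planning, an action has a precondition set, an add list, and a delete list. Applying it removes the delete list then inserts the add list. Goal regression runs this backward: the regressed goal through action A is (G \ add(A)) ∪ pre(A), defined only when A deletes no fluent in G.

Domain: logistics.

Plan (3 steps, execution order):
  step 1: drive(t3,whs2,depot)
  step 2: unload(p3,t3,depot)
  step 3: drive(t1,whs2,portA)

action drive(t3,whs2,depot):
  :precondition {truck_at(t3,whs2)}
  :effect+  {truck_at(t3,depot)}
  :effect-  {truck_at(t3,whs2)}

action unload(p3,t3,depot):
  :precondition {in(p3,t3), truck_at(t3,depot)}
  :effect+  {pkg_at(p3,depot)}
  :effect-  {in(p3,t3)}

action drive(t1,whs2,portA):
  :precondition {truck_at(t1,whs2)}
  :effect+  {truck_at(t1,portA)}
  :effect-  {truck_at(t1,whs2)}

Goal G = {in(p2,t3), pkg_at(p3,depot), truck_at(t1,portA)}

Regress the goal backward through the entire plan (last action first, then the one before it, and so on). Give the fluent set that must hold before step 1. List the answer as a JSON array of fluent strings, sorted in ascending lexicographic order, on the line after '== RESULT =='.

Work backward from the goal:
  through step 3 (drive(t1,whs2,portA)): drop {truck_at(t1,portA)}, keep {in(p2,t3), pkg_at(p3,depot)}, require {truck_at(t1,whs2)}
    → {in(p2,t3), pkg_at(p3,depot), truck_at(t1,whs2)}
  through step 2 (unload(p3,t3,depot)): drop {pkg_at(p3,depot)}, keep {in(p2,t3), truck_at(t1,whs2)}, require {in(p3,t3), truck_at(t3,depot)}
    → {in(p2,t3), in(p3,t3), truck_at(t1,whs2), truck_at(t3,depot)}
  through step 1 (drive(t3,whs2,depot)): drop {truck_at(t3,depot)}, keep {in(p2,t3), in(p3,t3), truck_at(t1,whs2)}, require {truck_at(t3,whs2)}
    → {in(p2,t3), in(p3,t3), truck_at(t1,whs2), truck_at(t3,whs2)}

== RESULT ==
["in(p2,t3)", "in(p3,t3)", "truck_at(t1,whs2)", "truck_at(t3,whs2)"]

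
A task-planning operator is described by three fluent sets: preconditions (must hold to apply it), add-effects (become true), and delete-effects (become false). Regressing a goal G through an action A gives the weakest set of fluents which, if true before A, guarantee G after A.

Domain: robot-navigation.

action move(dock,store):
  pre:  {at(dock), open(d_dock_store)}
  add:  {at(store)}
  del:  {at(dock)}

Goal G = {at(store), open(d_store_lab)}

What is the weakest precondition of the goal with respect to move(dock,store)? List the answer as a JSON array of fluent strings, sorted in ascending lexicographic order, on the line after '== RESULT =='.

Regress:
  G ∩ del = {}  (empty — regression defined)
  G \ add = {at(store), open(d_store_lab)} \ {at(store)} = {open(d_store_lab)}
  ∪ pre   = {open(d_store_lab)} ∪ {at(dock), open(d_dock_store)}
          = {at(dock), open(d_dock_store), open(d_store_lab)}

== RESULT ==
["at(dock)", "open(d_dock_store)", "open(d_store_lab)"]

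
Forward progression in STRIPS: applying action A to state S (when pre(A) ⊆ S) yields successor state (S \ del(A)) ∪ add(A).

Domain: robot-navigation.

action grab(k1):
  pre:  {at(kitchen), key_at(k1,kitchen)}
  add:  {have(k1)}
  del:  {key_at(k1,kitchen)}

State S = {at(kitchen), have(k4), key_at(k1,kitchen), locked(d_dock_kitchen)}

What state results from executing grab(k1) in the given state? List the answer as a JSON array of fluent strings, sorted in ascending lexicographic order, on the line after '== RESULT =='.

Compute (S \ del) ∪ add:
  pre ⊆ S: {at(kitchen), key_at(k1,kitchen)} ⊆ S  — applicable
  S \ del = {at(kitchen), have(k4), locked(d_dock_kitchen)}
  ∪ add   = {at(kitchen), have(k1), have(k4), locked(d_dock_kitchen)}

== RESULT ==
["at(kitchen)", "have(k1)", "have(k4)", "locked(d_dock_kitchen)"]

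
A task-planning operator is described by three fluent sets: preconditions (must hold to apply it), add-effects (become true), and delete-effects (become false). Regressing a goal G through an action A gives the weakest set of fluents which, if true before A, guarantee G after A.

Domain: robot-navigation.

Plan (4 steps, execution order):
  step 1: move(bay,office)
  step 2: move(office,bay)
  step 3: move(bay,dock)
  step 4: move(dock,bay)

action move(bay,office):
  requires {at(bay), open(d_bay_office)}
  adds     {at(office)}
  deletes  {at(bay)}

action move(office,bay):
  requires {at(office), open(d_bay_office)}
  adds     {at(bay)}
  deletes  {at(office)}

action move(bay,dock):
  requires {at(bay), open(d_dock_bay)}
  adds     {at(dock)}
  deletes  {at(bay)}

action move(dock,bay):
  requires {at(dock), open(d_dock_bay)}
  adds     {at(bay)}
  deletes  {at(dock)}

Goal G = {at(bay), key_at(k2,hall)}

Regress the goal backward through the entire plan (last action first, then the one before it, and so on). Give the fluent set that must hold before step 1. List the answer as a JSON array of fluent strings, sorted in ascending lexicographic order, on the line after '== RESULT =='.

Regress step by step:
  through step 4 (move(dock,bay)): drop {at(bay)}, keep {key_at(k2,hall)}, require {at(dock), open(d_dock_bay)}
    → {at(dock), key_at(k2,hall), open(d_dock_bay)}
  through step 3 (move(bay,dock)): drop {at(dock)}, keep {key_at(k2,hall), open(d_dock_bay)}, require {at(bay), open(d_dock_bay)}
    → {at(bay), key_at(k2,hall), open(d_dock_bay)}
  through step 2 (move(office,bay)): drop {at(bay)}, keep {key_at(k2,hall), open(d_dock_bay)}, require {at(office), open(d_bay_office)}
    → {at(office), key_at(k2,hall), open(d_bay_office), open(d_dock_bay)}
  through step 1 (move(bay,office)): drop {at(office)}, keep {key_at(k2,hall), open(d_bay_office), open(d_dock_bay)}, require {at(bay), open(d_bay_office)}
    → {at(bay), key_at(k2,hall), open(d_bay_office), open(d_dock_bay)}

== RESULT ==
["at(bay)", "key_at(k2,hall)", "open(d_bay_office)", "open(d_dock_bay)"]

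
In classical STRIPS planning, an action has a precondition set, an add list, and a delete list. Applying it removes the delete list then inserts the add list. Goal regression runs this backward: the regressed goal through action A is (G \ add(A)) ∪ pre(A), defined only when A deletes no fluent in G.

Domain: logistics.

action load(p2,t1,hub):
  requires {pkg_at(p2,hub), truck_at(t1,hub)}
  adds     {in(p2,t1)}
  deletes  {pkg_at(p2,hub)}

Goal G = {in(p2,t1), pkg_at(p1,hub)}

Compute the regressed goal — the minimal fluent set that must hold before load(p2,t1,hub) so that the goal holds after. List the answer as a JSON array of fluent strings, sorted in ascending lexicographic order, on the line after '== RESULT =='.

Regress:
  G ∩ del = {}  (empty — regression defined)
  G \ add = {in(p2,t1), pkg_at(p1,hub)} \ {in(p2,t1)} = {pkg_at(p1,hub)}
  ∪ pre   = {pkg_at(p1,hub)} ∪ {pkg_at(p2,hub), truck_at(t1,hub)}
          = {pkg_at(p1,hub), pkg_at(p2,hub), truck_at(t1,hub)}

== RESULT ==
["pkg_at(p1,hub)", "pkg_at(p2,hub)", "truck_at(t1,hub)"]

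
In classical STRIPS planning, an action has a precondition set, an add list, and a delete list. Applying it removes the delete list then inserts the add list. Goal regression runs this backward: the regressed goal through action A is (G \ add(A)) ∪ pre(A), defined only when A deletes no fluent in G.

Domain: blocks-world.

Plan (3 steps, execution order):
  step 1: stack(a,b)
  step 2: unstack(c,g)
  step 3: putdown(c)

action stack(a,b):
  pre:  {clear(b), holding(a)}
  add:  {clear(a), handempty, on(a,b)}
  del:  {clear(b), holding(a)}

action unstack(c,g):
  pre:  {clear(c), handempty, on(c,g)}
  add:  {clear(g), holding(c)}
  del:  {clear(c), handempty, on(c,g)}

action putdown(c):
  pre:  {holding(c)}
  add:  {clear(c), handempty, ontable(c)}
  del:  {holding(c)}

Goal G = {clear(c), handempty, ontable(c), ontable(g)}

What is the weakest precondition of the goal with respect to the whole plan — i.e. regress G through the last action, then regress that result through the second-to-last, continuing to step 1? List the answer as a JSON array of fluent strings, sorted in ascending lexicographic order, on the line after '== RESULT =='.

Work backward from the goal:
  through step 3 (putdown(c)): drop {clear(c), handempty, ontable(c)}, keep {ontable(g)}, require {holding(c)}
    → {holding(c), ontable(g)}
  through step 2 (unstack(c,g)): drop {holding(c)}, keep {ontable(g)}, require {clear(c), handempty, on(c,g)}
    → {clear(c), handempty, on(c,g), ontable(g)}
  through step 1 (stack(a,b)): drop {handempty}, keep {clear(c), on(c,g), ontable(g)}, require {clear(b), holding(a)}
    → {clear(b), clear(c), holding(a), on(c,g), ontable(g)}

== RESULT ==
["clear(b)", "clear(c)", "holding(a)", "on(c,g)", "ontable(g)"]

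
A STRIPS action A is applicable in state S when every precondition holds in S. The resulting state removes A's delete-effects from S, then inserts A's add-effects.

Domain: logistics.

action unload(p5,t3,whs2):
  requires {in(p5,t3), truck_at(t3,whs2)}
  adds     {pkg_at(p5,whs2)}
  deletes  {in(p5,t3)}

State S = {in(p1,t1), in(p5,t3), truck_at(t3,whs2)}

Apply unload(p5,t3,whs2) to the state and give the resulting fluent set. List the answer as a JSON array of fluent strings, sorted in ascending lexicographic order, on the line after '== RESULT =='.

Progress:
  pre ⊆ S: {in(p5,t3), truck_at(t3,whs2)} ⊆ S  — applicable
  S \ del = {in(p1,t1), truck_at(t3,whs2)}
  ∪ add   = {in(p1,t1), pkg_at(p5,whs2), truck_at(t3,whs2)}

== RESULT ==
["in(p1,t1)", "pkg_at(p5,whs2)", "truck_at(t3,whs2)"]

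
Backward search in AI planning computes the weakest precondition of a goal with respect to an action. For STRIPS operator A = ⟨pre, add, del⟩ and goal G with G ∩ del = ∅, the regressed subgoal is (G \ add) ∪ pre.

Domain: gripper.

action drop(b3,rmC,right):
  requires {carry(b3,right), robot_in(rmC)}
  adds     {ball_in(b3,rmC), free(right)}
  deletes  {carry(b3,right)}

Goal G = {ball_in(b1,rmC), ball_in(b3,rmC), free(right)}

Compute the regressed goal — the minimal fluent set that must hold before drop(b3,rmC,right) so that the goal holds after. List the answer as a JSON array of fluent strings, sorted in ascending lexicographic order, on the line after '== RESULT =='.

Compute (G \ add) ∪ pre:
  G ∩ del = {}  (empty — regression defined)
  G \ add = {ball_in(b1,rmC), ball_in(b3,rmC), free(right)} \ {ball_in(b3,rmC), free(right)} = {ball_in(b1,rmC)}
  ∪ pre   = {ball_in(b1,rmC)} ∪ {carry(b3,right), robot_in(rmC)}
          = {ball_in(b1,rmC), carry(b3,right), robot_in(rmC)}

== RESULT ==
["ball_in(b1,rmC)", "carry(b3,right)", "robot_in(rmC)"]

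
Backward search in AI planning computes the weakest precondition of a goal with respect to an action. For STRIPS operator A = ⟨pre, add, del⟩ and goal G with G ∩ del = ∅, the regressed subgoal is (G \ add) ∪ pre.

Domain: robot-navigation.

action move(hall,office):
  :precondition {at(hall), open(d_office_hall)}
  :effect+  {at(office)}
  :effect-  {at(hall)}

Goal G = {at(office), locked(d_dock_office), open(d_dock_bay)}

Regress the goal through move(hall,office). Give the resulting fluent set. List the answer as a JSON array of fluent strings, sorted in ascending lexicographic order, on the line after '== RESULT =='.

Compute (G \ add) ∪ pre:
  G ∩ del = {}  (empty — regression defined)
  G \ add = {at(office), locked(d_dock_office), open(d_dock_bay)} \ {at(office)} = {locked(d_dock_office), open(d_dock_bay)}
  ∪ pre   = {locked(d_dock_office), open(d_dock_bay)} ∪ {at(hall), open(d_office_hall)}
          = {at(hall), locked(d_dock_office), open(d_dock_bay), open(d_office_hall)}

== RESULT ==
["at(hall)", "locked(d_dock_office)", "open(d_dock_bay)", "open(d_office_hall)"]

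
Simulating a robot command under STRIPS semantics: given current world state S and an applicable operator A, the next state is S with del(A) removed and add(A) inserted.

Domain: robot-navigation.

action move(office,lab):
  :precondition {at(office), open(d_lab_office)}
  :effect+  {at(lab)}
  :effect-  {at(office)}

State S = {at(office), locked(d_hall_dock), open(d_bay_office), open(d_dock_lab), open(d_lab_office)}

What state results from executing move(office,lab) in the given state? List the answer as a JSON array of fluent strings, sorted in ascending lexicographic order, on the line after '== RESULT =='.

Progress:
  pre ⊆ S: {at(office), open(d_lab_office)} ⊆ S  — applicable
  S \ del = {locked(d_hall_dock), open(d_bay_office), open(d_dock_lab), open(d_lab_office)}
  ∪ add   = {at(lab), locked(d_hall_dock), open(d_bay_office), open(d_dock_lab), open(d_lab_office)}

== RESULT ==
["at(lab)", "locked(d_hall_dock)", "open(d_bay_office)", "open(d_dock_lab)", "open(d_lab_office)"]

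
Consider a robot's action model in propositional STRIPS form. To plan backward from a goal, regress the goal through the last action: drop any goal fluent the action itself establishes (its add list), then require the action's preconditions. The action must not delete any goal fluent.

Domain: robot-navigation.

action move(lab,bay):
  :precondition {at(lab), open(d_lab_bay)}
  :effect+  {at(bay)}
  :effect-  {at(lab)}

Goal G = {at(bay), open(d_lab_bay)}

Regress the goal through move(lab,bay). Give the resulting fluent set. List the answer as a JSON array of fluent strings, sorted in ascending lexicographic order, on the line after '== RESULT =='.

Regress:
  G ∩ del = {}  (empty — regression defined)
  G \ add = {at(bay), open(d_lab_bay)} \ {at(bay)} = {open(d_lab_bay)}
  ∪ pre   = {open(d_lab_bay)} ∪ {at(lab), open(d_lab_bay)}
          = {at(lab), open(d_lab_bay)}

== RESULT ==
["at(lab)", "open(d_lab_bay)"]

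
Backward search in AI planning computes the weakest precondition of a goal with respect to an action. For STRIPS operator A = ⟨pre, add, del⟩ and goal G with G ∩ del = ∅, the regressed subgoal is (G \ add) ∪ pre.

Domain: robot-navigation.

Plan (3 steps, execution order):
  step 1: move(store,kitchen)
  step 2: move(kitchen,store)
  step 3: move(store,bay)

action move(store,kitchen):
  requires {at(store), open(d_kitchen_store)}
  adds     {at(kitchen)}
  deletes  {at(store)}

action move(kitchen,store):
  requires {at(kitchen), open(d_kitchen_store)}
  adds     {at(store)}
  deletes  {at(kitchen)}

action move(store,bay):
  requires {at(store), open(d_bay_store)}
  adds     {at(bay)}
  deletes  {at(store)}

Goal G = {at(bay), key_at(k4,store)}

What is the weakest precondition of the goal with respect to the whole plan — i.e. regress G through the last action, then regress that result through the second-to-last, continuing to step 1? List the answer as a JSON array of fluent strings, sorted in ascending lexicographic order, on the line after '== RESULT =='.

Work backward from the goal:
  through step 3 (move(store,bay)): drop {at(bay)}, keep {key_at(k4,store)}, require {at(store), open(d_bay_store)}
    → {at(store), key_at(k4,store), open(d_bay_store)}
  through step 2 (move(kitchen,store)): drop {at(store)}, keep {key_at(k4,store), open(d_bay_store)}, require {at(kitchen), open(d_kitchen_store)}
    → {at(kitchen), key_at(k4,store), open(d_bay_store), open(d_kitchen_store)}
  through step 1 (move(store,kitchen)): drop {at(kitchen)}, keep {key_at(k4,store), open(d_bay_store), open(d_kitchen_store)}, require {at(store), open(d_kitchen_store)}
    → {at(store), key_at(k4,store), open(d_bay_store), open(d_kitchen_store)}

== RESULT ==
["at(store)", "key_at(k4,store)", "open(d_bay_store)", "open(d_kitchen_store)"]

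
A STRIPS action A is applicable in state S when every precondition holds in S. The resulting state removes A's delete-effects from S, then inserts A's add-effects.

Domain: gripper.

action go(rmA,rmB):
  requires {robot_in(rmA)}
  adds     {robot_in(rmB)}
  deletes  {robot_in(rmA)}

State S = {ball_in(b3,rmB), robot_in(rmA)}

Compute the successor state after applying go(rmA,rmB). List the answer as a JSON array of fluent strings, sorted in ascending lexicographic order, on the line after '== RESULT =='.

Progress:
  pre ⊆ S: {robot_in(rmA)} ⊆ S  — applicable
  S \ del = {ball_in(b3,rmB)}
  ∪ add   = {ball_in(b3,rmB), robot_in(rmB)}

== RESULT ==
["ball_in(b3,rmB)", "robot_in(rmB)"]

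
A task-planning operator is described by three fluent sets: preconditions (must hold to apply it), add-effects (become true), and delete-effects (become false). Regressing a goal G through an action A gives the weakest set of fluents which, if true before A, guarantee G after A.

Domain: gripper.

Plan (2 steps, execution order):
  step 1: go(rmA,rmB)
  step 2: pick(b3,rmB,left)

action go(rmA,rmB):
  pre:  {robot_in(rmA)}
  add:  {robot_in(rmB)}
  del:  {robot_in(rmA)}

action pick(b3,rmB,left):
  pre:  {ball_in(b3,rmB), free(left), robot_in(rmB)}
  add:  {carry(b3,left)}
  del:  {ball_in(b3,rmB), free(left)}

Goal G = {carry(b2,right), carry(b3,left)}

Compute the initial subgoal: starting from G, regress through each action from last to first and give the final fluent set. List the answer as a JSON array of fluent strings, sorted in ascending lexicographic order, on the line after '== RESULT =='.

Work backward from the goal:
  through step 2 (pick(b3,rmB,left)): drop {carry(b3,left)}, keep {carry(b2,right)}, require {ball_in(b3,rmB), free(left), robot_in(rmB)}
    → {ball_in(b3,rmB), carry(b2,right), free(left), robot_in(rmB)}
  through step 1 (go(rmA,rmB)): drop {robot_in(rmB)}, keep {ball_in(b3,rmB), carry(b2,right), free(left)}, require {robot_in(rmA)}
    → {ball_in(b3,rmB), carry(b2,right), free(left), robot_in(rmA)}

== RESULT ==
["ball_in(b3,rmB)", "carry(b2,right)", "free(left)", "robot_in(rmA)"]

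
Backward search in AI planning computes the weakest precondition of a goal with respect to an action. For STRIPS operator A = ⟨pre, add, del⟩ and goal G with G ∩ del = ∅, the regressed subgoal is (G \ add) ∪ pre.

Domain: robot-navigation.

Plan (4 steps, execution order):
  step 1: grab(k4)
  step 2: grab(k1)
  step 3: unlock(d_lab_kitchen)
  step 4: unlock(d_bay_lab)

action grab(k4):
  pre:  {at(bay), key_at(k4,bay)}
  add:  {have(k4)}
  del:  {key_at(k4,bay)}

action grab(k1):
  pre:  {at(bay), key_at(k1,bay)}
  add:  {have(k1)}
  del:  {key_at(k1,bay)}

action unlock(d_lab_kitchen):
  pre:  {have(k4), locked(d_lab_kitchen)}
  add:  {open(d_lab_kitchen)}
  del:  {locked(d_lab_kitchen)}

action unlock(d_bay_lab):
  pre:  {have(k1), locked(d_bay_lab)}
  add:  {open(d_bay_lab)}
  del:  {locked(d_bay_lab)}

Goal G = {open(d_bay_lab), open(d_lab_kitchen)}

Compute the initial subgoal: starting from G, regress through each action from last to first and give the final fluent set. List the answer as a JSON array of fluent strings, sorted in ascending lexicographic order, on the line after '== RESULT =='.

Work backward from the goal:
  through step 4 (unlock(d_bay_lab)): drop {open(d_bay_lab)}, keep {open(d_lab_kitchen)}, require {have(k1), locked(d_bay_lab)}
    → {have(k1), locked(d_bay_lab), open(d_lab_kitchen)}
  through step 3 (unlock(d_lab_kitchen)): drop {open(d_lab_kitchen)}, keep {have(k1), locked(d_bay_lab)}, require {have(k4), locked(d_lab_kitchen)}
    → {have(k1), have(k4), locked(d_bay_lab), locked(d_lab_kitchen)}
  through step 2 (grab(k1)): drop {have(k1)}, keep {have(k4), locked(d_bay_lab), locked(d_lab_kitchen)}, require {at(bay), key_at(k1,bay)}
    → {at(bay), have(k4), key_at(k1,bay), locked(d_bay_lab), locked(d_lab_kitchen)}
  through step 1 (grab(k4)): drop {have(k4)}, keep {at(bay), key_at(k1,bay), locked(d_bay_lab), locked(d_lab_kitchen)}, require {at(bay), key_at(k4,bay)}
    → {at(bay), key_at(k1,bay), key_at(k4,bay), locked(d_bay_lab), locked(d_lab_kitchen)}

== RESULT ==
["at(bay)", "key_at(k1,bay)", "key_at(k4,bay)", "locked(d_bay_lab)", "locked(d_lab_kitchen)"]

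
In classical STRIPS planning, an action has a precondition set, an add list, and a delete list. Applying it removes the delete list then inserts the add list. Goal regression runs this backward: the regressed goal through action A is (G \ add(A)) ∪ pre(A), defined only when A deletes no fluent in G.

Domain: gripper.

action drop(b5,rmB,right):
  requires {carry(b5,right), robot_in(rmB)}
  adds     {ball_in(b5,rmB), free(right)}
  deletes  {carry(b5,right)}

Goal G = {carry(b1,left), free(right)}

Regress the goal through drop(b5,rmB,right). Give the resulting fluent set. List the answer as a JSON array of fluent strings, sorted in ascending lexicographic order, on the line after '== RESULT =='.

Regress:
  G ∩ del = {}  (empty — regression defined)
  G \ add = {carry(b1,left), free(right)} \ {ball_in(b5,rmB), free(right)} = {carry(b1,left)}
  ∪ pre   = {carry(b1,left)} ∪ {carry(b5,right), robot_in(rmB)}
          = {carry(b1,left), carry(b5,right), robot_in(rmB)}

== RESULT ==
["carry(b1,left)", "carry(b5,right)", "robot_in(rmB)"]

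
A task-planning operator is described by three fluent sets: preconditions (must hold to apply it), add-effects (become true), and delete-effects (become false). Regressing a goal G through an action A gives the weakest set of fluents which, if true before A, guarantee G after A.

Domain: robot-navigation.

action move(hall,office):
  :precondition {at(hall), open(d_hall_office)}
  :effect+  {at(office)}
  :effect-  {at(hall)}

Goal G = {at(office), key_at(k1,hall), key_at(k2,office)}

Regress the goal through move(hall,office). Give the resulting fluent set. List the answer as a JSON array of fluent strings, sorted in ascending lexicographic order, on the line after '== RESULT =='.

Regress:
  G ∩ del = {}  (empty — regression defined)
  G \ add = {at(office), key_at(k1,hall), key_at(k2,office)} \ {at(office)} = {key_at(k1,hall), key_at(k2,office)}
  ∪ pre   = {key_at(k1,hall), key_at(k2,office)} ∪ {at(hall), open(d_hall_office)}
          = {at(hall), key_at(k1,hall), key_at(k2,office), open(d_hall_office)}

== RESULT ==
["at(hall)", "key_at(k1,hall)", "key_at(k2,office)", "open(d_hall_office)"]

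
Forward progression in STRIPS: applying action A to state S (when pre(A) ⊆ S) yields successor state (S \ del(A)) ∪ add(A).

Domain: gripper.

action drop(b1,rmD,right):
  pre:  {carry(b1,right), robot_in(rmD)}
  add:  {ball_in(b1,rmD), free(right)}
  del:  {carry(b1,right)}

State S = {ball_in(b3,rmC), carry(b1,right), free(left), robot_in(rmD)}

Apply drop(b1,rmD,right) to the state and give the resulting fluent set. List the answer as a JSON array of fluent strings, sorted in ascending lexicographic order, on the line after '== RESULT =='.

Compute (S \ del) ∪ add:
  pre ⊆ S: {carry(b1,right), robot_in(rmD)} ⊆ S  — applicable
  S \ del = {ball_in(b3,rmC), free(left), robot_in(rmD)}
  ∪ add   = {ball_in(b1,rmD), ball_in(b3,rmC), free(left), free(right), robot_in(rmD)}

== RESULT ==
["ball_in(b1,rmD)", "ball_in(b3,rmC)", "free(left)", "free(right)", "robot_in(rmD)"]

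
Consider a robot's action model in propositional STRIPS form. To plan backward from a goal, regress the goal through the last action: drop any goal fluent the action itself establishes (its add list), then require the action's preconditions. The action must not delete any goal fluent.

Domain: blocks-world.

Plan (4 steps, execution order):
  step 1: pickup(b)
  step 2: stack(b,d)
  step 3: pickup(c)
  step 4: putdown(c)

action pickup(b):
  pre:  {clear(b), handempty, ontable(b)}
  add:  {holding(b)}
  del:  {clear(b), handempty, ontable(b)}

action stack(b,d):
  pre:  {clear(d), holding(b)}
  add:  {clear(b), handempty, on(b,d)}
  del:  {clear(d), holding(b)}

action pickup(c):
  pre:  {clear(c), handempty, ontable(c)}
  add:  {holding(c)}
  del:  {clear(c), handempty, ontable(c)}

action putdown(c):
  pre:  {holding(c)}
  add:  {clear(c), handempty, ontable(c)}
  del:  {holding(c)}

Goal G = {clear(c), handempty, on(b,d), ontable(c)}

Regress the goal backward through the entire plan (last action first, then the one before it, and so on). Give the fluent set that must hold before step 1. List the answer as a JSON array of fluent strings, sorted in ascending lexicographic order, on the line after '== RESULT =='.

Work backward from the goal:
  through step 4 (putdown(c)): drop {clear(c), handempty, ontable(c)}, keep {on(b,d)}, require {holding(c)}
    → {holding(c), on(b,d)}
  through step 3 (pickup(c)): drop {holding(c)}, keep {on(b,d)}, require {clear(c), handempty, ontable(c)}
    → {clear(c), handempty, on(b,d), ontable(c)}
  through step 2 (stack(b,d)): drop {handempty, on(b,d)}, keep {clear(c), ontable(c)}, require {clear(d), holding(b)}
    → {clear(c), clear(d), holding(b), ontable(c)}
  through step 1 (pickup(b)): drop {holding(b)}, keep {clear(c), clear(d), ontable(c)}, require {clear(b), handempty, ontable(b)}
    → {clear(b), clear(c), clear(d), handempty, ontable(b), ontable(c)}

== RESULT ==
["clear(b)", "clear(c)", "clear(d)", "handempty", "ontable(b)", "ontable(c)"]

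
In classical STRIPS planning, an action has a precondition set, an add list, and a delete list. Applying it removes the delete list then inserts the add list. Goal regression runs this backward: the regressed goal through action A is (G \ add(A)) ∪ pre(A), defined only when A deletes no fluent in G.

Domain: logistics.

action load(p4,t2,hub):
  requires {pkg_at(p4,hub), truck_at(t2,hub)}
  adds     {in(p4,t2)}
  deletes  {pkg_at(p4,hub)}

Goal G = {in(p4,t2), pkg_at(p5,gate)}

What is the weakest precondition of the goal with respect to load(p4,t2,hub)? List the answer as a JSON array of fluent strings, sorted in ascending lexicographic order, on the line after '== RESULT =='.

Compute (G \ add) ∪ pre:
  G ∩ del = {}  (empty — regression defined)
  G \ add = {in(p4,t2), pkg_at(p5,gate)} \ {in(p4,t2)} = {pkg_at(p5,gate)}
  ∪ pre   = {pkg_at(p5,gate)} ∪ {pkg_at(p4,hub), truck_at(t2,hub)}
          = {pkg_at(p4,hub), pkg_at(p5,gate), truck_at(t2,hub)}

== RESULT ==
["pkg_at(p4,hub)", "pkg_at(p5,gate)", "truck_at(t2,hub)"]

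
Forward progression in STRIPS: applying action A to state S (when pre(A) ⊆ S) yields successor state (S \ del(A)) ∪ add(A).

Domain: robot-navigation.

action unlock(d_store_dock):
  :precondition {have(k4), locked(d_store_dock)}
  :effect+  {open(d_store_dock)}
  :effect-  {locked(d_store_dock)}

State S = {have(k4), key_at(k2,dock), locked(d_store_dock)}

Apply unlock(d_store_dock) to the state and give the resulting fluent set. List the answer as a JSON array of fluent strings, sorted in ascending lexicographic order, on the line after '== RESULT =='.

Compute (S \ del) ∪ add:
  pre ⊆ S: {have(k4), locked(d_store_dock)} ⊆ S  — applicable
  S \ del = {have(k4), key_at(k2,dock)}
  ∪ add   = {have(k4), key_at(k2,dock), open(d_store_dock)}

== RESULT ==
["have(k4)", "key_at(k2,dock)", "open(d_store_dock)"]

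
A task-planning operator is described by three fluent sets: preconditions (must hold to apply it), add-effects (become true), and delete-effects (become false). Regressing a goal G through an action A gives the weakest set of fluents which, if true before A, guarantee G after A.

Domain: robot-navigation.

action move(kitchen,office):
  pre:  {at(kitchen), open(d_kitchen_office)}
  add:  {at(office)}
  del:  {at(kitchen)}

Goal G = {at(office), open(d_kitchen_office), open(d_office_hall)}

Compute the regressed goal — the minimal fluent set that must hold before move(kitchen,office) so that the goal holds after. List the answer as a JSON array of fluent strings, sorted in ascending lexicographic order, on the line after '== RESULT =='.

Regress:
  G ∩ del = {}  (empty — regression defined)
  G \ add = {at(office), open(d_kitchen_office), open(d_office_hall)} \ {at(office)} = {open(d_kitchen_office), open(d_office_hall)}
  ∪ pre   = {open(d_kitchen_office), open(d_office_hall)} ∪ {at(kitchen), open(d_kitchen_office)}
          = {at(kitchen), open(d_kitchen_office), open(d_office_hall)}

== RESULT ==
["at(kitchen)", "open(d_kitchen_office)", "open(d_office_hall)"]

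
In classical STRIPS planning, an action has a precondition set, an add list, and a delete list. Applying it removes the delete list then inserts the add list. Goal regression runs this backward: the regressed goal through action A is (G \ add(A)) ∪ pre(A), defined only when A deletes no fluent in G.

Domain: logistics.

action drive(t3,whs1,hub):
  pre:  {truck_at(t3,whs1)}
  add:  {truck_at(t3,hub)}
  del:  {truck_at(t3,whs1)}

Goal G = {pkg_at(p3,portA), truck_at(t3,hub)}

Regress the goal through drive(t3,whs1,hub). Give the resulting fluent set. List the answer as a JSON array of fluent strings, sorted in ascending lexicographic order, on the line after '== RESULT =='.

Regress:
  G ∩ del = {}  (empty — regression defined)
  G \ add = {pkg_at(p3,portA), truck_at(t3,hub)} \ {truck_at(t3,hub)} = {pkg_at(p3,portA)}
  ∪ pre   = {pkg_at(p3,portA)} ∪ {truck_at(t3,whs1)}
          = {pkg_at(p3,portA), truck_at(t3,whs1)}

== RESULT ==
["pkg_at(p3,portA)", "truck_at(t3,whs1)"]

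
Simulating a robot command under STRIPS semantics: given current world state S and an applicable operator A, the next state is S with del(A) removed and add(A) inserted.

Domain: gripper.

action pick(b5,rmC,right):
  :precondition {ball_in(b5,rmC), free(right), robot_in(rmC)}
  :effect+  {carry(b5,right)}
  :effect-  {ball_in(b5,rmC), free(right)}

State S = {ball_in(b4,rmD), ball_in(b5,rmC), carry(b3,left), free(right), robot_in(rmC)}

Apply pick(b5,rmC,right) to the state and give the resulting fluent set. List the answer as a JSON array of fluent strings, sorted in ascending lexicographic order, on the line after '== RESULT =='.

Compute (S \ del) ∪ add:
  pre ⊆ S: {ball_in(b5,rmC), free(right), robot_in(rmC)} ⊆ S  — applicable
  S \ del = {ball_in(b4,rmD), carry(b3,left), robot_in(rmC)}
  ∪ add   = {ball_in(b4,rmD), carry(b3,left), carry(b5,right), robot_in(rmC)}

== RESULT ==
["ball_in(b4,rmD)", "carry(b3,left)", "carry(b5,right)", "robot_in(rmC)"]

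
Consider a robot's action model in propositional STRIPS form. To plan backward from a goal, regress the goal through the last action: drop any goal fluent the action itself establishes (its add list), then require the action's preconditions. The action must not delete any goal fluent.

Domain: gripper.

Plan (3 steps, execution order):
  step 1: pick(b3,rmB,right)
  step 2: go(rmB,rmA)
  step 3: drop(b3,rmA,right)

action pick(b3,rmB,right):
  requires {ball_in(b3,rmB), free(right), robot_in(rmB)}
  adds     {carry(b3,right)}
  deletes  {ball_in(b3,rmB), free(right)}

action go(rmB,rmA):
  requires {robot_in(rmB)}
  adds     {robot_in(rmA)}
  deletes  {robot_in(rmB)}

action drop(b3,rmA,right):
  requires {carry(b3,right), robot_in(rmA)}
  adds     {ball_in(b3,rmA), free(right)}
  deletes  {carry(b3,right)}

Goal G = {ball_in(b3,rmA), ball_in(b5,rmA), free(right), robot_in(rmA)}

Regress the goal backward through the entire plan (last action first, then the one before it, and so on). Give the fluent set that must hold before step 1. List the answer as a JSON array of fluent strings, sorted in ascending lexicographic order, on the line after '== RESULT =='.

Work backward from the goal:
  through step 3 (drop(b3,rmA,right)): drop {ball_in(b3,rmA), free(right)}, keep {ball_in(b5,rmA), robot_in(rmA)}, require {carry(b3,right), robot_in(rmA)}
    → {ball_in(b5,rmA), carry(b3,right), robot_in(rmA)}
  through step 2 (go(rmB,rmA)): drop {robot_in(rmA)}, keep {ball_in(b5,rmA), carry(b3,right)}, require {robot_in(rmB)}
    → {ball_in(b5,rmA), carry(b3,right), robot_in(rmB)}
  through step 1 (pick(b3,rmB,right)): drop {carry(b3,right)}, keep {ball_in(b5,rmA), robot_in(rmB)}, require {ball_in(b3,rmB), free(right), robot_in(rmB)}
    → {ball_in(b3,rmB), ball_in(b5,rmA), free(right), robot_in(rmB)}

== RESULT ==
["ball_in(b3,rmB)", "ball_in(b5,rmA)", "free(right)", "robot_in(rmB)"]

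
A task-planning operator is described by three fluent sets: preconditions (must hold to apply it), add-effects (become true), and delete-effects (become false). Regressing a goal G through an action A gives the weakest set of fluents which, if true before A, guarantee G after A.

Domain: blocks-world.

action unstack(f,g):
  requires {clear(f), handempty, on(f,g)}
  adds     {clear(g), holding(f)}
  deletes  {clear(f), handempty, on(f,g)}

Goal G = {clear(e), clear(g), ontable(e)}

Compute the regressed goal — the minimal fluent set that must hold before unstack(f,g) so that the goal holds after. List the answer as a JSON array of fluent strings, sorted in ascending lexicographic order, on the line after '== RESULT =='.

Regress:
  G ∩ del = {}  (empty — regression defined)
  G \ add = {clear(e), clear(g), ontable(e)} \ {clear(g), holding(f)} = {clear(e), ontable(e)}
  ∪ pre   = {clear(e), ontable(e)} ∪ {clear(f), handempty, on(f,g)}
          = {clear(e), clear(f), handempty, on(f,g), ontable(e)}

== RESULT ==
["clear(e)", "clear(f)", "handempty", "on(f,g)", "ontable(e)"]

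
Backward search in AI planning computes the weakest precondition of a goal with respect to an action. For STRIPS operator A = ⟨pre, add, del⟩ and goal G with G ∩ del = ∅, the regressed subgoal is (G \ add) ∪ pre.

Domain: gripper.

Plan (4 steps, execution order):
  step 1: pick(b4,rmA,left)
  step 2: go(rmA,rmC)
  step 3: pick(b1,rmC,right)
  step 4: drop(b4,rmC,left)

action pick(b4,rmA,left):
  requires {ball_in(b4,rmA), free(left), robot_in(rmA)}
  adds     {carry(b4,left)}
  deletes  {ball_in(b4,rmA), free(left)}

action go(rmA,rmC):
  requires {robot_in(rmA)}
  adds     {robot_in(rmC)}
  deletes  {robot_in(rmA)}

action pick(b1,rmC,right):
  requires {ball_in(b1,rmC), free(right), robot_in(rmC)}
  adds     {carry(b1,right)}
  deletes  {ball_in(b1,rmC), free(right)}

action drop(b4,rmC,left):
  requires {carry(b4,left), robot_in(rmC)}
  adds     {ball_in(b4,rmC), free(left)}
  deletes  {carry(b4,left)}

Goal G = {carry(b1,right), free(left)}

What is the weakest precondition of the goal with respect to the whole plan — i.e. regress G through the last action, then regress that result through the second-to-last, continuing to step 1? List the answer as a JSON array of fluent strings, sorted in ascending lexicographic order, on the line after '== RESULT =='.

Regress step by step:
  through step 4 (drop(b4,rmC,left)): drop {free(left)}, keep {carry(b1,right)}, require {carry(b4,left), robot_in(rmC)}
    → {carry(b1,right), carry(b4,left), robot_in(rmC)}
  through step 3 (pick(b1,rmC,right)): drop {carry(b1,right)}, keep {carry(b4,left), robot_in(rmC)}, require {ball_in(b1,rmC), free(right), robot_in(rmC)}
    → {ball_in(b1,rmC), carry(b4,left), free(right), robot_in(rmC)}
  through step 2 (go(rmA,rmC)): drop {robot_in(rmC)}, keep {ball_in(b1,rmC), carry(b4,left), free(right)}, require {robot_in(rmA)}
    → {ball_in(b1,rmC), carry(b4,left), free(right), robot_in(rmA)}
  through step 1 (pick(b4,rmA,left)): drop {carry(b4,left)}, keep {ball_in(b1,rmC), free(right), robot_in(rmA)}, require {ball_in(b4,rmA), free(left), robot_in(rmA)}
    → {ball_in(b1,rmC), ball_in(b4,rmA), free(left), free(right), robot_in(rmA)}

== RESULT ==
["ball_in(b1,rmC)", "ball_in(b4,rmA)", "free(left)", "free(right)", "robot_in(rmA)"]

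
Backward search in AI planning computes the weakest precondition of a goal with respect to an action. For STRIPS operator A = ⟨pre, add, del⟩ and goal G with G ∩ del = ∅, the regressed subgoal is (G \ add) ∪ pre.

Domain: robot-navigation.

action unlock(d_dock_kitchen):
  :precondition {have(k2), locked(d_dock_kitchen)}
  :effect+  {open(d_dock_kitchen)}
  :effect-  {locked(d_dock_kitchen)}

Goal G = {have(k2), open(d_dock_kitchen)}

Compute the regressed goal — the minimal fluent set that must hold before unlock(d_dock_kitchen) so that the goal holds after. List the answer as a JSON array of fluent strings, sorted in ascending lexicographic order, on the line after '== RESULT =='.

Regress:
  G ∩ del = {}  (empty — regression defined)
  G \ add = {have(k2), open(d_dock_kitchen)} \ {open(d_dock_kitchen)} = {have(k2)}
  ∪ pre   = {have(k2)} ∪ {have(k2), locked(d_dock_kitchen)}
          = {have(k2), locked(d_dock_kitchen)}

== RESULT ==
["have(k2)", "locked(d_dock_kitchen)"]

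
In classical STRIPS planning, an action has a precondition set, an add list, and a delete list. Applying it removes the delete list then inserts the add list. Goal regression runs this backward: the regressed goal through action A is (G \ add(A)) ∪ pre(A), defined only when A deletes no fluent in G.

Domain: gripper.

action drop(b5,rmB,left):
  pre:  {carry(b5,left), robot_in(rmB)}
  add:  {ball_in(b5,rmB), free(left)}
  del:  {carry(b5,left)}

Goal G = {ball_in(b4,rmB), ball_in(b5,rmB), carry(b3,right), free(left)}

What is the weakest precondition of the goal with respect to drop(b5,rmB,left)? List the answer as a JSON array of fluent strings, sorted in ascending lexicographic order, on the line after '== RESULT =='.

Regress:
  G ∩ del = {}  (empty — regression defined)
  G \ add = {ball_in(b4,rmB), ball_in(b5,rmB), carry(b3,right), free(left)} \ {ball_in(b5,rmB), free(left)} = {ball_in(b4,rmB), carry(b3,right)}
  ∪ pre   = {ball_in(b4,rmB), carry(b3,right)} ∪ {carry(b5,left), robot_in(rmB)}
          = {ball_in(b4,rmB), carry(b3,right), carry(b5,left), robot_in(rmB)}

== RESULT ==
["ball_in(b4,rmB)", "carry(b3,right)", "carry(b5,left)", "robot_in(rmB)"]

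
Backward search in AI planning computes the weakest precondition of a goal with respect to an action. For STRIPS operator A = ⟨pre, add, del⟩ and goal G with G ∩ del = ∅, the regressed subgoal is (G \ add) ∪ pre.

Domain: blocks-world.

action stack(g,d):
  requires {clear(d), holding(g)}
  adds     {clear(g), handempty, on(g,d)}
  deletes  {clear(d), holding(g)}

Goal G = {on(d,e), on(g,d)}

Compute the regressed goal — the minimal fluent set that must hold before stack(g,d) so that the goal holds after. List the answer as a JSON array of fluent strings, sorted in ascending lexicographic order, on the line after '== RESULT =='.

Compute (G \ add) ∪ pre:
  G ∩ del = {}  (empty — regression defined)
  G \ add = {on(d,e), on(g,d)} \ {clear(g), handempty, on(g,d)} = {on(d,e)}
  ∪ pre   = {on(d,e)} ∪ {clear(d), holding(g)}
          = {clear(d), holding(g), on(d,e)}

== RESULT ==
["clear(d)", "holding(g)", "on(d,e)"]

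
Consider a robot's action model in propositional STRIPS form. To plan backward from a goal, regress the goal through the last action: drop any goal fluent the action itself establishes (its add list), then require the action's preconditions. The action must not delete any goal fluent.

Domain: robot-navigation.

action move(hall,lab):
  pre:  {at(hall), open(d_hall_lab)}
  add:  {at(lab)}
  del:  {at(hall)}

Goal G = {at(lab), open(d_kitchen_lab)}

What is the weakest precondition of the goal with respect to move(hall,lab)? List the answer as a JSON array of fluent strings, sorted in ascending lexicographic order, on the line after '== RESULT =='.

Compute (G \ add) ∪ pre:
  G ∩ del = {}  (empty — regression defined)
  G \ add = {at(lab), open(d_kitchen_lab)} \ {at(lab)} = {open(d_kitchen_lab)}
  ∪ pre   = {open(d_kitchen_lab)} ∪ {at(hall), open(d_hall_lab)}
          = {at(hall), open(d_hall_lab), open(d_kitchen_lab)}

== RESULT ==
["at(hall)", "open(d_hall_lab)", "open(d_kitchen_lab)"]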